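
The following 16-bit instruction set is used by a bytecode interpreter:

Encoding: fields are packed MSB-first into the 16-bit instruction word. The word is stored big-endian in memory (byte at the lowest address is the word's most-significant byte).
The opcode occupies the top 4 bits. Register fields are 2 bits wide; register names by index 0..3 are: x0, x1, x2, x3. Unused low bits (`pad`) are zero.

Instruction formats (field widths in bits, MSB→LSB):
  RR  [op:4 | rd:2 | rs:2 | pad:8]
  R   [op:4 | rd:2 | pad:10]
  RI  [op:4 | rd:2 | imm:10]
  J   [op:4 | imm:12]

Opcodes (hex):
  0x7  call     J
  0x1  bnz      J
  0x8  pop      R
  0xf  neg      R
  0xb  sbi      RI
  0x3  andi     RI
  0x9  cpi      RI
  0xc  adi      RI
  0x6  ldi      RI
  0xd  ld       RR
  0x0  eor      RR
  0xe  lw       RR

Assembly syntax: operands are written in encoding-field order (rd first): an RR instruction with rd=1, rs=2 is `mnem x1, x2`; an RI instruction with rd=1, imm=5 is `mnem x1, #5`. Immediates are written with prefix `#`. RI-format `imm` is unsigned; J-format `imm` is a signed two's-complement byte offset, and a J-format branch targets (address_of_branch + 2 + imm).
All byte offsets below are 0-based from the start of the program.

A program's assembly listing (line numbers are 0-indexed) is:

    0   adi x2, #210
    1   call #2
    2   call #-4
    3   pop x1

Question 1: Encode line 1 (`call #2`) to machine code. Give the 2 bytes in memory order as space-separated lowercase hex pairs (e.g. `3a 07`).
L1: call op=0x7:4|imm=2:12 ⇒ 0x7002 ⇒ big 70 02

70 02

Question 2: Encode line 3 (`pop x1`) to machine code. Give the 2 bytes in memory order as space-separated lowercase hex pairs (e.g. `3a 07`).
L3: pop op=0x8:4|rd=1:2|pad=0:10 ⇒ 0x8400 ⇒ big 84 00

84 00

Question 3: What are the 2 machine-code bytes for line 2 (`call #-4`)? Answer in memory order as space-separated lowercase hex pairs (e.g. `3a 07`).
7f fc

line 2 (call): pack op=0x7:4|imm=-4:12 = 0x7ffc; big→ 7f fc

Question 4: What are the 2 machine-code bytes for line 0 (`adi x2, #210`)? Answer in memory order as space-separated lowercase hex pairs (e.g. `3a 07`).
c8 d2

line 0 (adi): pack op=0xc:4|rd=2:2|imm=210:10 = 0xc8d2; big→ c8 d2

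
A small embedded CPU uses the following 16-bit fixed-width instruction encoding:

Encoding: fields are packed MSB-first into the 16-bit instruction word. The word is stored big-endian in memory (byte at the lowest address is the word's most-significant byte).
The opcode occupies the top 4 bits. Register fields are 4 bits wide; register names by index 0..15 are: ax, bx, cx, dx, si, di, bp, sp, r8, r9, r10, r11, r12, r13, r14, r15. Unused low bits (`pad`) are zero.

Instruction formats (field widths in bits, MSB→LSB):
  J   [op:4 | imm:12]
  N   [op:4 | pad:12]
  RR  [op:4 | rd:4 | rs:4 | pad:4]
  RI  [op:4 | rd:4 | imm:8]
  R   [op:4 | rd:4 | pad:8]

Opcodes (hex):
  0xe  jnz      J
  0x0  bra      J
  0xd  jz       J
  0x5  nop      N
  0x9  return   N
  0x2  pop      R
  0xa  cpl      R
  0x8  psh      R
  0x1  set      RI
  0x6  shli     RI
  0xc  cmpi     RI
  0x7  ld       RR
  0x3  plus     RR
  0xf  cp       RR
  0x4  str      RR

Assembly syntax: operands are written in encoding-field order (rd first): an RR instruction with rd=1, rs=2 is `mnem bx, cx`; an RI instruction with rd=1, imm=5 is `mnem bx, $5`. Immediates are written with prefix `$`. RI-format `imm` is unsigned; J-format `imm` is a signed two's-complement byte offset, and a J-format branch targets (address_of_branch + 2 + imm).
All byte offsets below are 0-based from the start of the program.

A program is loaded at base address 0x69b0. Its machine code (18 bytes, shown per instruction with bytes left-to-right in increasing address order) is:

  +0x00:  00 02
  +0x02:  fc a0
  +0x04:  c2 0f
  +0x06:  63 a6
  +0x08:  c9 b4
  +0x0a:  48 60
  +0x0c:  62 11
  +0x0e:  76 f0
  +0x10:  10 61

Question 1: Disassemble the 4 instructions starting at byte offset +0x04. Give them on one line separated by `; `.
+0x04: c2 0f ⇒ word 0xc20f (big)
  top 4b → 0xc → cmpi [RI]
  rd: (w>>8)&0xf=0x2 → cx
  imm: (w>>0)&0xff=0xf → $15
+0x06: 63 a6 ⇒ word 0x63a6 (big)
  top 4b → 0x6 → shli [RI]
  rd: (w>>8)&0xf=0x3 → dx
  imm: (w>>0)&0xff=0xa6 → $166
+0x08: c9 b4 ⇒ word 0xc9b4 (big)
  top 4b → 0xc → cmpi [RI]
  rd: (w>>8)&0xf=0x9 → r9
  imm: (w>>0)&0xff=0xb4 → $180
+0x0a: 48 60 ⇒ word 0x4860 (big)
  top 4b → 0x4 → str [RR]
  rd: (w>>8)&0xf=0x8 → r8
  rs: (w>>4)&0xf=0x6 → bp

cmpi cx, $15; shli dx, $166; cmpi r9, $180; str r8, bp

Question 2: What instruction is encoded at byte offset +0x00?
bra $2

+0x00: 00 02 ⇒ word 0x0002 (big)
  op=0x0002>>12=0x0 ⇒ bra (J)
  imm: (w>>0)&0xfff=0x2 → $2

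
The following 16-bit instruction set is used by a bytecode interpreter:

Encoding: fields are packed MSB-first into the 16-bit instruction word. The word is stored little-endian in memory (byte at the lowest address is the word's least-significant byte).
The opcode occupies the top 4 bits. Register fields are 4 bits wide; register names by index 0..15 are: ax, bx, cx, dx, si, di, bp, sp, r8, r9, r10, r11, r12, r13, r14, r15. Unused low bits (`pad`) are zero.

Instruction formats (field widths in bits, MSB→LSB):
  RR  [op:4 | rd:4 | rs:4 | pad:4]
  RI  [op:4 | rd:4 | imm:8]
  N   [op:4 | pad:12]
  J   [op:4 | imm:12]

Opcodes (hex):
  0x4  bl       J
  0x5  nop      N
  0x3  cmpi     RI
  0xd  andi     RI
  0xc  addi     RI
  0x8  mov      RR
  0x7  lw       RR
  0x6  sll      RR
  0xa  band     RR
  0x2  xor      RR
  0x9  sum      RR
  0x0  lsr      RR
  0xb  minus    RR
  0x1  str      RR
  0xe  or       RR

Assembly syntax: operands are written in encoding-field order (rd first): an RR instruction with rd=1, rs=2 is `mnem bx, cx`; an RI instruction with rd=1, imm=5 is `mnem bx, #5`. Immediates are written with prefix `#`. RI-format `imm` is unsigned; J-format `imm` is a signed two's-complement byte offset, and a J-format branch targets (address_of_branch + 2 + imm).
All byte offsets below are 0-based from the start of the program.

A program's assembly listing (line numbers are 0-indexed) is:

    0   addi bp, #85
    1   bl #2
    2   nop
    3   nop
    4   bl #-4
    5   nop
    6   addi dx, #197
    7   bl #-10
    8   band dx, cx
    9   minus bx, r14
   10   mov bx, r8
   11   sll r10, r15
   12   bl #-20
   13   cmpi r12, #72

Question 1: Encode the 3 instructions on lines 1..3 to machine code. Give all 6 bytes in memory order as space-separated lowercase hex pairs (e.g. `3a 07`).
02 40 00 50 00 50

L1: bl op=0x4:4|imm=2:12 ⇒ 0x4002 ⇒ little 02 40
L2: nop op=0x5:4|pad=0:12 ⇒ 0x5000 ⇒ little 00 50
L3: nop op=0x5:4|pad=0:12 ⇒ 0x5000 ⇒ little 00 50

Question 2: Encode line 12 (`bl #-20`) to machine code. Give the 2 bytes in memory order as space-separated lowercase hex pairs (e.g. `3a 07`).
ec 4f

12. bl fields op=0x4:4|imm=-20:12 → word 4fech → ec 4f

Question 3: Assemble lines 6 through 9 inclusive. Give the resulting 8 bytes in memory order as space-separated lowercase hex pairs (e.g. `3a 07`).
c5 c3 f6 4f 20 a3 e0 b1

L6: addi op=0xc:4|rd=3:4|imm=197:8 ⇒ 0xc3c5 ⇒ little c5 c3
L7: bl op=0x4:4|imm=-10:12 ⇒ 0x4ff6 ⇒ little f6 4f
L8: band op=0xa:4|rd=3:4|rs=2:4|pad=0:4 ⇒ 0xa320 ⇒ little 20 a3
L9: minus op=0xb:4|rd=1:4|rs=14:4|pad=0:4 ⇒ 0xb1e0 ⇒ little e0 b1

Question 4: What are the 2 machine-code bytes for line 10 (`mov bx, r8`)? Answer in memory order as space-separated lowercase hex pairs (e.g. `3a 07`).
80 81

line 10 (mov): pack op=0x8:4|rd=1:4|rs=8:4|pad=0:4 = 0x8180; little→ 80 81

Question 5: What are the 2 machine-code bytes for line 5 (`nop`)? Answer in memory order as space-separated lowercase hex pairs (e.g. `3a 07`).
00 50

line 5 (nop): pack op=0x5:4|pad=0:12 = 0x5000; little→ 00 50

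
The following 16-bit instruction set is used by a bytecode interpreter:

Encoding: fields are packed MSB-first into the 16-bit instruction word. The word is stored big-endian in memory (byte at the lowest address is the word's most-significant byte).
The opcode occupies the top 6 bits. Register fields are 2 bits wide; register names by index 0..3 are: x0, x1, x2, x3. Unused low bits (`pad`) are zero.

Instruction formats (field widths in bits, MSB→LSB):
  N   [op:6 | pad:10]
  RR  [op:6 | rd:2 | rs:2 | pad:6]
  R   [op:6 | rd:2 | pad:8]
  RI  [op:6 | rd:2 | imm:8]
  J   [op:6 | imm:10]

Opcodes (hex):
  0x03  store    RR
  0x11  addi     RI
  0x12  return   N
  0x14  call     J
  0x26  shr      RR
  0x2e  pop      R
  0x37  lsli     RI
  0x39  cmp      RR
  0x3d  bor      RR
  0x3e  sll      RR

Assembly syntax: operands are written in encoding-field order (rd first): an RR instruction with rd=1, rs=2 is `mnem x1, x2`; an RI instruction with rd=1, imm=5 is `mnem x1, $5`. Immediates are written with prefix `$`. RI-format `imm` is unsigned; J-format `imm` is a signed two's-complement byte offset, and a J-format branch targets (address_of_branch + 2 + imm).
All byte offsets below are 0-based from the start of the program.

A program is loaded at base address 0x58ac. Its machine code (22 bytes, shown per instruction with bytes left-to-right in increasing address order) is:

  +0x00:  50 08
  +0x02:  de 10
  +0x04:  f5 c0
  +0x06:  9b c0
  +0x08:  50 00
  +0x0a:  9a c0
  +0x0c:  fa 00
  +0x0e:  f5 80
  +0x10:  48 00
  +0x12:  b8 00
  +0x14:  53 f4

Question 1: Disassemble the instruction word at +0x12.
pop x0

off 0x12: read b8 00 as big → 0xb800
  opcode bits[15:10]=0x2e: pop/R
  rd: (w>>8)&0x3=0x0 → x0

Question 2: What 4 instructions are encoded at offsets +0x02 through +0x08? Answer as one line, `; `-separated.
[02] de 10 → 0xde10
  opcode bits[15:10]=0x37: lsli/RI
  [9:8] rd=2 = x2
  [7:0] imm=16 = $16
[04] f5 c0 → 0xf5c0
  opcode bits[15:10]=0x3d: bor/RR
  [9:8] rd=1 = x1
  [7:6] rs=3 = x3
[06] 9b c0 → 0x9bc0
  opcode bits[15:10]=0x26: shr/RR
  [9:8] rd=3 = x3
  [7:6] rs=3 = x3
[08] 50 00 → 0x5000
  opcode bits[15:10]=0x14: call/J
  [9:0] imm=0 = $0

lsli x2, $16; bor x1, x3; shr x3, x3; call $0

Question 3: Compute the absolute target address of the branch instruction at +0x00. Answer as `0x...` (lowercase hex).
0x58b6

+0x00: 50 08 ⇒ word 0x5008 (big)
  op=0x5008>>10=0x14 ⇒ call (J)
  [9:0] imm=8 = $8
  target = base 0x58ac + off 0x00 + 2 + imm 8 = 0x58b6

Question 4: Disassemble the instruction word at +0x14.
@+14  big-endian(53 f4) = 0x53f4
  top 6b → 0x14 → call [J]
  [9:0] imm=1012 (s10→-12) = $-12

call $-12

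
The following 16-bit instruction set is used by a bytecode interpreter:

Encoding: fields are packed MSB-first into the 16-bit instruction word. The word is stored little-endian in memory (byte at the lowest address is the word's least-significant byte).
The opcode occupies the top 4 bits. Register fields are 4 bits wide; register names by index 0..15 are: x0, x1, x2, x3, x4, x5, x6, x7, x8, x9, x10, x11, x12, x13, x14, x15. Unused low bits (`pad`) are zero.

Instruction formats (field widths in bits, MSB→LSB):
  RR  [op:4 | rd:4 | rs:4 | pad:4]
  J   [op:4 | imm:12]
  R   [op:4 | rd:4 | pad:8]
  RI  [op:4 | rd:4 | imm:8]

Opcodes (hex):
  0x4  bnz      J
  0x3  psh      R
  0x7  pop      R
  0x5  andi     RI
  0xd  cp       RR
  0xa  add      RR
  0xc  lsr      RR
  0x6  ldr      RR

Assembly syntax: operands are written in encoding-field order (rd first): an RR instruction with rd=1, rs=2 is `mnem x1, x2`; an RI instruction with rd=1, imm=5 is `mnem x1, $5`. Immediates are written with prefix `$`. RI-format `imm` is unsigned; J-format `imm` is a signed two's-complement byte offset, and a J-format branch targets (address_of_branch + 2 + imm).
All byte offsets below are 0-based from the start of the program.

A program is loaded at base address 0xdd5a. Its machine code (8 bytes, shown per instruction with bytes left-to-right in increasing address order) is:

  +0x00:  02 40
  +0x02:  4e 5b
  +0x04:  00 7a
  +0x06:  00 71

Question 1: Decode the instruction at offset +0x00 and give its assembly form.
[00] 02 40 → 0x4002
  op=0x4002>>12=0x4 ⇒ bnz (J)
  [11:0] imm=2 = $2

bnz $2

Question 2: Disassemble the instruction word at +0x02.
@+02  little-endian(4e 5b) = 0x5b4e
  op=0x5b4e>>12=0x5 ⇒ andi (RI)
  rd@[11:8]=0xb ⇒ x11
  imm@[7:0]=0x4e ⇒ $78

andi x11, $78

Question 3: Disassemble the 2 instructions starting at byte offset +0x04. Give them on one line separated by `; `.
pop x10; pop x1

off 0x04: read 00 7a as little → 0x7a00
  opcode bits[15:12]=0x7: pop/R
  rd@[11:8]=0xa ⇒ x10
off 0x06: read 00 71 as little → 0x7100
  opcode bits[15:12]=0x7: pop/R
  rd@[11:8]=0x1 ⇒ x1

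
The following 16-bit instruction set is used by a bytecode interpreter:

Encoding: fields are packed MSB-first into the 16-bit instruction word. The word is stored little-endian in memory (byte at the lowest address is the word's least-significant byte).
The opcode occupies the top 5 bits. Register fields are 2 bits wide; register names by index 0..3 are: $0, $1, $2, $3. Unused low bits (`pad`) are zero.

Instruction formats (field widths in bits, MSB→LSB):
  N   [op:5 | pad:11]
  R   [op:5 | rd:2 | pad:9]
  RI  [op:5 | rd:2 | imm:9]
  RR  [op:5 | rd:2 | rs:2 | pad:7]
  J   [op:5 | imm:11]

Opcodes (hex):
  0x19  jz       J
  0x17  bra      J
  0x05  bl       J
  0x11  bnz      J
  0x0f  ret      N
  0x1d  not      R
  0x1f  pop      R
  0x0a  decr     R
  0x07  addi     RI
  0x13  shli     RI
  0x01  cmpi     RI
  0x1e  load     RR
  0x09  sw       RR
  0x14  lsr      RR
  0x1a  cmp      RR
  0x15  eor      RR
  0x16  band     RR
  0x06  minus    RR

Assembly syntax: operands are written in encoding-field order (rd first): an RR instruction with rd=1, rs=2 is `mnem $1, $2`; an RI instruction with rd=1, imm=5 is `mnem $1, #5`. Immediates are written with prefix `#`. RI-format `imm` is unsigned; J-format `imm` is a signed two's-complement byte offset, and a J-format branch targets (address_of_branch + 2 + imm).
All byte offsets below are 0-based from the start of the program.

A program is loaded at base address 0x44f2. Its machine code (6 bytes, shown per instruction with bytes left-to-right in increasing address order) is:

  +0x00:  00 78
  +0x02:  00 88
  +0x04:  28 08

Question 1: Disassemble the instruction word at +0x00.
@+00  little-endian(00 78) = 0x7800
  op=0x7800>>11=0xf ⇒ ret (N)

ret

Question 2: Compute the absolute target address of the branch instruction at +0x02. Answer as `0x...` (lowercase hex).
0x44f6

[02] 00 88 → 0x8800
  opcode bits[15:11]=0x11: bnz/J
  imm@[10:0]=0x0 ⇒ #0
  target = base 0x44f2 + off 0x02 + 2 + imm 0 = 0x44f6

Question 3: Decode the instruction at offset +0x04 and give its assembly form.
cmpi $0, #40

[04] 28 08 → 0x0828
  top 5b → 0x1 → cmpi [RI]
  [10:9] rd=0 = $0
  [8:0] imm=40 = #40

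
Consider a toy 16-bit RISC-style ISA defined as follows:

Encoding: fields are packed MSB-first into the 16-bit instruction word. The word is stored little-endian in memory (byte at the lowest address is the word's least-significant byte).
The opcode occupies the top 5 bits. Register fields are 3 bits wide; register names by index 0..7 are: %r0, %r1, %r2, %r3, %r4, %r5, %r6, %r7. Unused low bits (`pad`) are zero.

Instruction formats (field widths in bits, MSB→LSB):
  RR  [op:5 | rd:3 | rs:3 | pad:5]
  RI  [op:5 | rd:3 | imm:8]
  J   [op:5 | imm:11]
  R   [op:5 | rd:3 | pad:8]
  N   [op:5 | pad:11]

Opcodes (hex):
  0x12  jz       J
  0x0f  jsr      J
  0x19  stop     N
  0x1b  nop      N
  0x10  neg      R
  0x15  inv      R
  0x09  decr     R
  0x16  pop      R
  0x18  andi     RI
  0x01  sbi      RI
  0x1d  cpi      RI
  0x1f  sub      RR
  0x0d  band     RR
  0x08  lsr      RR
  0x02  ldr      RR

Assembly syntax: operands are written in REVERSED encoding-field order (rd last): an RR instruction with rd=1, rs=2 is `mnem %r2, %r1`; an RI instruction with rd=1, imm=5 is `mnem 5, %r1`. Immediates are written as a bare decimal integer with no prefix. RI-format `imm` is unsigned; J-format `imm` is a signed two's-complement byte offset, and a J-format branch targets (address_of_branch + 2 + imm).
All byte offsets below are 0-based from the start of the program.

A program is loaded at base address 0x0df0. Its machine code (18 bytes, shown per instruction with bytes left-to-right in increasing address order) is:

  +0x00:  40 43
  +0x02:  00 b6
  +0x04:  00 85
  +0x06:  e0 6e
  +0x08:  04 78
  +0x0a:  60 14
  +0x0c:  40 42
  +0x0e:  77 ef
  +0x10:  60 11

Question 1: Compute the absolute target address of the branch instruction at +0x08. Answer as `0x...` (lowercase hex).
0x0dfe

+0x08: 04 78 ⇒ word 0x7804 (little)
  op=0x7804>>11=0xf ⇒ jsr (J)
  imm@[10:0]=0x4 ⇒ 4
  target = base 0x0df0 + off 0x08 + 2 + imm 4 = 0x0dfe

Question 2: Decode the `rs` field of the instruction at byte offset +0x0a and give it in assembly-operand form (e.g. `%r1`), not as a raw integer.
+0x0a: 60 14 ⇒ word 0x1460 (little)
  opcode bits[15:11]=0x2: ldr/RR
  rd@[10:8]=0x4 ⇒ %r4
  rs@[7:5]=0x3 ⇒ %r3

%r3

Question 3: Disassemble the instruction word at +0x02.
[02] 00 b6 → 0xb600
  op=0xb600>>11=0x16 ⇒ pop (R)
  rd@[10:8]=0x6 ⇒ %r6

pop %r6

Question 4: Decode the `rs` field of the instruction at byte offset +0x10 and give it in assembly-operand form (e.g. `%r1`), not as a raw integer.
%r3

@+10  little-endian(60 11) = 0x1160
  opcode bits[15:11]=0x2: ldr/RR
  rd: (w>>8)&0x7=0x1 → %r1
  rs: (w>>5)&0x7=0x3 → %r3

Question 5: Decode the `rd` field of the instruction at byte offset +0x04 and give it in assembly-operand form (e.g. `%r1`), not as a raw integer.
%r5

off 0x04: read 00 85 as little → 0x8500
  top 5b → 0x10 → neg [R]
  [10:8] rd=5 = %r5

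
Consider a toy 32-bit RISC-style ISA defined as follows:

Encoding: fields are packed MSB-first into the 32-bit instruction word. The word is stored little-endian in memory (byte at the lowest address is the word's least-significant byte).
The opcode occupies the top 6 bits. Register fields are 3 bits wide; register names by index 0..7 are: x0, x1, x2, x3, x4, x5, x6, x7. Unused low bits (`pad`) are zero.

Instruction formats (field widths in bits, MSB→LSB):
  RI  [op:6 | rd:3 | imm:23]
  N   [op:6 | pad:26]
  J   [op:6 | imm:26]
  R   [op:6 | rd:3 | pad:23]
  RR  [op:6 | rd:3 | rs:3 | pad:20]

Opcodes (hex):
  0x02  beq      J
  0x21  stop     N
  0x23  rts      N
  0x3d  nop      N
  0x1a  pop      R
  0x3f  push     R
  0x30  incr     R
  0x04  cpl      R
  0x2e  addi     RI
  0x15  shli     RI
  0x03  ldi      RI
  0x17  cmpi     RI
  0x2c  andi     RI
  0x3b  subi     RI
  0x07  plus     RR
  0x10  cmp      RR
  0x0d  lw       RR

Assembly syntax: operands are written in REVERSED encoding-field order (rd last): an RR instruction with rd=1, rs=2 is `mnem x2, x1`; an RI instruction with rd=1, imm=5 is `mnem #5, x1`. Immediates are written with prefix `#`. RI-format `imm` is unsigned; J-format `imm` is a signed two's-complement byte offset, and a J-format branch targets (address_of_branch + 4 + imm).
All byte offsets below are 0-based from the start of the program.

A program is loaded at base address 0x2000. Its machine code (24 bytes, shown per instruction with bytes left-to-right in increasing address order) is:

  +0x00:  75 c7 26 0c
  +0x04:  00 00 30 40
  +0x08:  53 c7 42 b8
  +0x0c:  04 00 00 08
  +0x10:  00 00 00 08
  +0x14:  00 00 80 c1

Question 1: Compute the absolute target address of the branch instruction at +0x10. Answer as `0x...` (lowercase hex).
off 0x10: read 00 00 00 08 as little → 0x08000000
  opcode bits[31:26]=0x2: beq/J
  imm: (w>>0)&0x3ffffff=0x0 → #0
  target = base 0x2000 + off 0x10 + 4 + imm 0 = 0x2014

0x2014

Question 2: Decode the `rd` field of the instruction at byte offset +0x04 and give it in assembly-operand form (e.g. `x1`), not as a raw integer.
x0

[04] 00 00 30 40 → 0x40300000
  top 6b → 0x10 → cmp [RR]
  [25:23] rd=0 = x0
  [22:20] rs=3 = x3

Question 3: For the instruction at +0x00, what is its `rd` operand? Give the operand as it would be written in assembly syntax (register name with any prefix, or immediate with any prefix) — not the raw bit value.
x0

off 0x00: read 75 c7 26 0c as little → 0x0c26c775
  op=0x0c26c775>>26=0x3 ⇒ ldi (RI)
  rd@[25:23]=0x0 ⇒ x0
  imm@[22:0]=0x26c775 ⇒ #2541429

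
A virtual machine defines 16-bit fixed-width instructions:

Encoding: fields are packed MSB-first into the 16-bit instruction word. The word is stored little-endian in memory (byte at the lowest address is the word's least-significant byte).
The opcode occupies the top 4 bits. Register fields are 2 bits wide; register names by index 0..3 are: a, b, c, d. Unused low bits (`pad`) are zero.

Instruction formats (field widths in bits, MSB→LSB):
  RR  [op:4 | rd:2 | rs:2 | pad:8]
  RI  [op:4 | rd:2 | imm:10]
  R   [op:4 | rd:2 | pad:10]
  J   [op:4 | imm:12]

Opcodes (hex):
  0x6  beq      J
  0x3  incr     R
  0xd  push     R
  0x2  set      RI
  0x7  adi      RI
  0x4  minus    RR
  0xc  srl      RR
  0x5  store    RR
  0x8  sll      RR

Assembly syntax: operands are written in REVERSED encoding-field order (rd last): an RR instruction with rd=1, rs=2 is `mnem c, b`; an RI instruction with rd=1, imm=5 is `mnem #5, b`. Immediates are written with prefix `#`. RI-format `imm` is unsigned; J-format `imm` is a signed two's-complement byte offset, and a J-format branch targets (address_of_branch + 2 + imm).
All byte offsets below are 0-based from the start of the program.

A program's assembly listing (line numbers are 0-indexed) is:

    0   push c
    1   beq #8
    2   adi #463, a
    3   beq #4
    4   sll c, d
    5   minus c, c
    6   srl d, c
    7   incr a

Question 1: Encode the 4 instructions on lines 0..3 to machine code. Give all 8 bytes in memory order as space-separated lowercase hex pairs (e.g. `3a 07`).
00 d8 08 60 cf 71 04 60

0. push fields op=0xd:4|rd=2:2|pad=0:10 → word d800h → 00 d8
1. beq fields op=0x6:4|imm=8:12 → word 6008h → 08 60
2. adi fields op=0x7:4|rd=0:2|imm=463:10 → word 71cfh → cf 71
3. beq fields op=0x6:4|imm=4:12 → word 6004h → 04 60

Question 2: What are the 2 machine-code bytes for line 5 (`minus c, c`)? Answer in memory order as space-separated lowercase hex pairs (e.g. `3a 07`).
L5: minus op=0x4:4|rd=2:2|rs=2:2|pad=0:8 ⇒ 0x4a00 ⇒ little 00 4a

00 4a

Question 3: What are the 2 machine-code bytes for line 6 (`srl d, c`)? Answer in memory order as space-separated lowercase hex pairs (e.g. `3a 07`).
00 cb

line 6 (srl): pack op=0xc:4|rd=2:2|rs=3:2|pad=0:8 = 0xcb00; little→ 00 cb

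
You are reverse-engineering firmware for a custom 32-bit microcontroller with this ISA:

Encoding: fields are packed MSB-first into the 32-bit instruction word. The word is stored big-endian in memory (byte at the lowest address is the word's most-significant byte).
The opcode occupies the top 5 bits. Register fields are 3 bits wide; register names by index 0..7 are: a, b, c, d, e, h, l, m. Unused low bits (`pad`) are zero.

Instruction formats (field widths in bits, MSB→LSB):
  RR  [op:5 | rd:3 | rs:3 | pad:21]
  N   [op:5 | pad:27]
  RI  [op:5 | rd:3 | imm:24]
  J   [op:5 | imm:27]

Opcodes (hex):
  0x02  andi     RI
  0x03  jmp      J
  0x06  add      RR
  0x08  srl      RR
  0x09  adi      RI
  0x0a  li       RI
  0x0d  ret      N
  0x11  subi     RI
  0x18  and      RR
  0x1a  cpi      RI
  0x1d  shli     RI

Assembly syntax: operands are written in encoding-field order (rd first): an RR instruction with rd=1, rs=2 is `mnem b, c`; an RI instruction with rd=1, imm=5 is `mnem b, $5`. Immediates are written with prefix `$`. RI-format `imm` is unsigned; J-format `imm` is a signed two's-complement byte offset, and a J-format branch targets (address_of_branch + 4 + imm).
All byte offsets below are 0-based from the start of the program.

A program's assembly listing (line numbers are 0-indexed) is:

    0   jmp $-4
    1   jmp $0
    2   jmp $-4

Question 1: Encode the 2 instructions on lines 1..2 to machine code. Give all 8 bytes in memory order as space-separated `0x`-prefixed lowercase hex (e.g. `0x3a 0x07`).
1. jmp fields op=0x3:5|imm=0:27 → word 18000000h → 18 00 00 00
2. jmp fields op=0x3:5|imm=-4:27 → word 1ffffffch → 1f ff ff fc

0x18 0x00 0x00 0x00 0x1f 0xff 0xff 0xfc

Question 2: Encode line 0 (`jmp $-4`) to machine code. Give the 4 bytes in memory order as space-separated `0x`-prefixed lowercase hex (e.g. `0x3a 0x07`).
0. jmp fields op=0x3:5|imm=-4:27 → word 1ffffffch → 1f ff ff fc

0x1f 0xff 0xff 0xfc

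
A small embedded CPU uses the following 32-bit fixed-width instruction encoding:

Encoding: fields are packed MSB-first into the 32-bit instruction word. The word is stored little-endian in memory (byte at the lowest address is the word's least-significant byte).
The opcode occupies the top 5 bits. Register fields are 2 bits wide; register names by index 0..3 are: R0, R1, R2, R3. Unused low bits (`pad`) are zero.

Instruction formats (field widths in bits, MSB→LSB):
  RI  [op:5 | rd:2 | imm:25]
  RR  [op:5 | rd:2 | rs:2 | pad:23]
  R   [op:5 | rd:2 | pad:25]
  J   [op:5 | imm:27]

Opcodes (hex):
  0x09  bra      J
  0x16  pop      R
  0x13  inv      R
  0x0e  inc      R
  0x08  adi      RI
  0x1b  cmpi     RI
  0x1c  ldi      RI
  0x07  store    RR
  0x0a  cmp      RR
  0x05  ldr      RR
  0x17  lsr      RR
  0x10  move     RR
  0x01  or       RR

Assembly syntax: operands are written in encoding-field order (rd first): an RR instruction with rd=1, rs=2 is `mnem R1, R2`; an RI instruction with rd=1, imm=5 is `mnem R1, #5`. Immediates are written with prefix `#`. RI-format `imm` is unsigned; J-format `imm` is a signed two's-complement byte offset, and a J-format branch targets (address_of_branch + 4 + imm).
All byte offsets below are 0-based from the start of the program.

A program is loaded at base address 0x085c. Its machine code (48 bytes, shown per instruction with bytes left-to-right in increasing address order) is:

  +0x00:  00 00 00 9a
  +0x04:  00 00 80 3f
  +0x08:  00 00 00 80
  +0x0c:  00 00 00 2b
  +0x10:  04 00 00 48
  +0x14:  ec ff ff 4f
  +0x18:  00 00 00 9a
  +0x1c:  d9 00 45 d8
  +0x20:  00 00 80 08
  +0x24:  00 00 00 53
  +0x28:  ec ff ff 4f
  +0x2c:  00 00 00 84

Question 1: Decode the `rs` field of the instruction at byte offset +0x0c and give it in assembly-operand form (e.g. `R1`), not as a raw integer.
off 0x0c: read 00 00 00 2b as little → 0x2b000000
  top 5b → 0x5 → ldr [RR]
  [26:25] rd=1 = R1
  [24:23] rs=2 = R2

R2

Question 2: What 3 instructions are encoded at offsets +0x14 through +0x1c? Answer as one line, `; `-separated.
bra #-20; inv R1; cmpi R0, #4522201

off 0x14: read ec ff ff 4f as little → 0x4fffffec
  op=0x4fffffec>>27=0x9 ⇒ bra (J)
  [26:0] imm=134217708 (s27→-20) = #-20
off 0x18: read 00 00 00 9a as little → 0x9a000000
  op=0x9a000000>>27=0x13 ⇒ inv (R)
  [26:25] rd=1 = R1
off 0x1c: read d9 00 45 d8 as little → 0xd84500d9
  op=0xd84500d9>>27=0x1b ⇒ cmpi (RI)
  [26:25] rd=0 = R0
  [24:0] imm=4522201 = #4522201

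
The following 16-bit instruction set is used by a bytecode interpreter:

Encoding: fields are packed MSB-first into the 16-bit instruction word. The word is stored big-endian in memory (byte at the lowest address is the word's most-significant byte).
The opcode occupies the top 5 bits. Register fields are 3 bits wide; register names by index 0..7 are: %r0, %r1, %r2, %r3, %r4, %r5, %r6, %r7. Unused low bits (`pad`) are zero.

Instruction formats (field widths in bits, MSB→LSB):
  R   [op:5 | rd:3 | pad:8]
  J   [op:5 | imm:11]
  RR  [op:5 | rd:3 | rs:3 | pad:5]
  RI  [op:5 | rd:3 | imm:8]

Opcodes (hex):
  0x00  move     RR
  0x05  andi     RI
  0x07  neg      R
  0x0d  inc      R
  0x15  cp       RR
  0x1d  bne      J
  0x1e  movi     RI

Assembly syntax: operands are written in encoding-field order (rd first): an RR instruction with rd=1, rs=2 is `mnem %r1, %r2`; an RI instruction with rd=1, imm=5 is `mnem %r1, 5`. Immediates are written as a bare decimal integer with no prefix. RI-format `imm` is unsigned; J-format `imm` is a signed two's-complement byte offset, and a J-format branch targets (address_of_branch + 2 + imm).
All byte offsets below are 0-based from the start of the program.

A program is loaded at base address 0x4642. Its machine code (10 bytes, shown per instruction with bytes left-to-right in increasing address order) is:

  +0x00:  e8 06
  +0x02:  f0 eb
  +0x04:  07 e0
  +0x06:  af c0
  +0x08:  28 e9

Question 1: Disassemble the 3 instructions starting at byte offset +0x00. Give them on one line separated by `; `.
bne 6; movi %r0, 235; move %r7, %r7

off 0x00: read e8 06 as big → 0xe806
  top 5b → 0x1d → bne [J]
  imm@[10:0]=0x6 ⇒ 6
off 0x02: read f0 eb as big → 0xf0eb
  top 5b → 0x1e → movi [RI]
  rd@[10:8]=0x0 ⇒ %r0
  imm@[7:0]=0xeb ⇒ 235
off 0x04: read 07 e0 as big → 0x07e0
  top 5b → 0x0 → move [RR]
  rd@[10:8]=0x7 ⇒ %r7
  rs@[7:5]=0x7 ⇒ %r7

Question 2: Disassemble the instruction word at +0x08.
andi %r0, 233

@+08  big-endian(28 e9) = 0x28e9
  top 5b → 0x5 → andi [RI]
  [10:8] rd=0 = %r0
  [7:0] imm=233 = 233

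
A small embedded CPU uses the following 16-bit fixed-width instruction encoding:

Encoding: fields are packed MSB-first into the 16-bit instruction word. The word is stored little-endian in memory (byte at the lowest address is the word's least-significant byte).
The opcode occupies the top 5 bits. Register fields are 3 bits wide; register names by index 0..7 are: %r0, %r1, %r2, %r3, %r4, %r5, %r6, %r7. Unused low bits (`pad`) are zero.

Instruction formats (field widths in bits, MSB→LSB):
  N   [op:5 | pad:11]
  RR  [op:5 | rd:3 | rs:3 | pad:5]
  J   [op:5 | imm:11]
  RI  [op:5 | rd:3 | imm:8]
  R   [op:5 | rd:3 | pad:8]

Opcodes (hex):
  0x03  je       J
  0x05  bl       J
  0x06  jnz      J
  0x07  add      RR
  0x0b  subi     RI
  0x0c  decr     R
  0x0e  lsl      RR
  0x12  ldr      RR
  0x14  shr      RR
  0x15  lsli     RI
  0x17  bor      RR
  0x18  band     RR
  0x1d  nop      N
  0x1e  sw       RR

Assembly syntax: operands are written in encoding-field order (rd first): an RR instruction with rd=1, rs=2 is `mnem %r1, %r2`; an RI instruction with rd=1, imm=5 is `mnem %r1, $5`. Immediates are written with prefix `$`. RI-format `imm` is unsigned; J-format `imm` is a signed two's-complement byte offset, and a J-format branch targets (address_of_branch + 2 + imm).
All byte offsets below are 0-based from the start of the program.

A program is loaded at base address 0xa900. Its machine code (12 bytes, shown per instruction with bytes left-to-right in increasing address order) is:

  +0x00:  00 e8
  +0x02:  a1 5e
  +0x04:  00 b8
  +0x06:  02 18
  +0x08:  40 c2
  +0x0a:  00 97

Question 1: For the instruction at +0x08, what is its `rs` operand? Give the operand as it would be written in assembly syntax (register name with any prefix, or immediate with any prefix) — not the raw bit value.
%r2

@+08  little-endian(40 c2) = 0xc240
  op=0xc240>>11=0x18 ⇒ band (RR)
  rd@[10:8]=0x2 ⇒ %r2
  rs@[7:5]=0x2 ⇒ %r2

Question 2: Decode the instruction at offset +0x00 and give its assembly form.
nop

[00] 00 e8 → 0xe800
  top 5b → 0x1d → nop [N]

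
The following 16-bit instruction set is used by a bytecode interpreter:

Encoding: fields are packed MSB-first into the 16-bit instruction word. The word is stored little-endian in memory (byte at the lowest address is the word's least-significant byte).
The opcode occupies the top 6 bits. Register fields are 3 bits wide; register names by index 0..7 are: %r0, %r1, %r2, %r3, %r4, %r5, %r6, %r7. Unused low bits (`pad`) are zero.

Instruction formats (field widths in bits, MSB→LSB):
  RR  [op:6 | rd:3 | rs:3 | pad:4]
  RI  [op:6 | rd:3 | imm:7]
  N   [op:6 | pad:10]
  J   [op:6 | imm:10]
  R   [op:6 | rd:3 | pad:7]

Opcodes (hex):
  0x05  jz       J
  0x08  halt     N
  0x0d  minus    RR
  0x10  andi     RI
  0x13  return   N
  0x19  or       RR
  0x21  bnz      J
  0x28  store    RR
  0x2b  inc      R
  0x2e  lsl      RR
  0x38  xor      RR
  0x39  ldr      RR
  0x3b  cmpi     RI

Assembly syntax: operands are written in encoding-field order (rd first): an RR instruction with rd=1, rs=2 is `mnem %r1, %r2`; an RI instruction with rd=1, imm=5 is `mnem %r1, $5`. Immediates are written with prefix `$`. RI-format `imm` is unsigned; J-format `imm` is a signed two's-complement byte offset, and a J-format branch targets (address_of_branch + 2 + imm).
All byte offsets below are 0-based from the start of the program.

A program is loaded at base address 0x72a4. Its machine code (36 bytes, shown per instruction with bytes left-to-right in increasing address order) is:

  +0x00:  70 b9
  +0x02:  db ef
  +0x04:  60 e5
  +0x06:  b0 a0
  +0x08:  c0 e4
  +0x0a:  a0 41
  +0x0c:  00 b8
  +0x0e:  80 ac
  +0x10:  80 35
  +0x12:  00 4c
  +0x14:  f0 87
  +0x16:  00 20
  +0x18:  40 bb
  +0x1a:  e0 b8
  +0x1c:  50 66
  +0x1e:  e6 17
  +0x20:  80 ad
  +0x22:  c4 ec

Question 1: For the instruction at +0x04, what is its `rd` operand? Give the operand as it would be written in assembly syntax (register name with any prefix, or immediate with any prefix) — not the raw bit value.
%r2

+0x04: 60 e5 ⇒ word 0xe560 (little)
  op=0xe560>>10=0x39 ⇒ ldr (RR)
  [9:7] rd=2 = %r2
  [6:4] rs=6 = %r6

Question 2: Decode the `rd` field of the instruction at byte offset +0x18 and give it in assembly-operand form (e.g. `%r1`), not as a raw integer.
%r6

off 0x18: read 40 bb as little → 0xbb40
  top 6b → 0x2e → lsl [RR]
  rd: (w>>7)&0x7=0x6 → %r6
  rs: (w>>4)&0x7=0x4 → %r4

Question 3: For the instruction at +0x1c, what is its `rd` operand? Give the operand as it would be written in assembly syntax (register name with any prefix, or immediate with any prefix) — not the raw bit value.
off 0x1c: read 50 66 as little → 0x6650
  op=0x6650>>10=0x19 ⇒ or (RR)
  rd: (w>>7)&0x7=0x4 → %r4
  rs: (w>>4)&0x7=0x5 → %r5

%r4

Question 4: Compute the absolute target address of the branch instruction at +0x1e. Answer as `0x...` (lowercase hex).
@+1e  little-endian(e6 17) = 0x17e6
  op=0x17e6>>10=0x5 ⇒ jz (J)
  imm@[9:0]=0x3e6 (s10→-26) ⇒ $-26
  target = base 0x72a4 + off 0x1e + 2 + imm -26 = 0x72aa

0x72aa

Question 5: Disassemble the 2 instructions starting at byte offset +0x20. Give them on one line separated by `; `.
[20] 80 ad → 0xad80
  opcode bits[15:10]=0x2b: inc/R
  rd@[9:7]=0x3 ⇒ %r3
[22] c4 ec → 0xecc4
  opcode bits[15:10]=0x3b: cmpi/RI
  rd@[9:7]=0x1 ⇒ %r1
  imm@[6:0]=0x44 ⇒ $68

inc %r3; cmpi %r1, $68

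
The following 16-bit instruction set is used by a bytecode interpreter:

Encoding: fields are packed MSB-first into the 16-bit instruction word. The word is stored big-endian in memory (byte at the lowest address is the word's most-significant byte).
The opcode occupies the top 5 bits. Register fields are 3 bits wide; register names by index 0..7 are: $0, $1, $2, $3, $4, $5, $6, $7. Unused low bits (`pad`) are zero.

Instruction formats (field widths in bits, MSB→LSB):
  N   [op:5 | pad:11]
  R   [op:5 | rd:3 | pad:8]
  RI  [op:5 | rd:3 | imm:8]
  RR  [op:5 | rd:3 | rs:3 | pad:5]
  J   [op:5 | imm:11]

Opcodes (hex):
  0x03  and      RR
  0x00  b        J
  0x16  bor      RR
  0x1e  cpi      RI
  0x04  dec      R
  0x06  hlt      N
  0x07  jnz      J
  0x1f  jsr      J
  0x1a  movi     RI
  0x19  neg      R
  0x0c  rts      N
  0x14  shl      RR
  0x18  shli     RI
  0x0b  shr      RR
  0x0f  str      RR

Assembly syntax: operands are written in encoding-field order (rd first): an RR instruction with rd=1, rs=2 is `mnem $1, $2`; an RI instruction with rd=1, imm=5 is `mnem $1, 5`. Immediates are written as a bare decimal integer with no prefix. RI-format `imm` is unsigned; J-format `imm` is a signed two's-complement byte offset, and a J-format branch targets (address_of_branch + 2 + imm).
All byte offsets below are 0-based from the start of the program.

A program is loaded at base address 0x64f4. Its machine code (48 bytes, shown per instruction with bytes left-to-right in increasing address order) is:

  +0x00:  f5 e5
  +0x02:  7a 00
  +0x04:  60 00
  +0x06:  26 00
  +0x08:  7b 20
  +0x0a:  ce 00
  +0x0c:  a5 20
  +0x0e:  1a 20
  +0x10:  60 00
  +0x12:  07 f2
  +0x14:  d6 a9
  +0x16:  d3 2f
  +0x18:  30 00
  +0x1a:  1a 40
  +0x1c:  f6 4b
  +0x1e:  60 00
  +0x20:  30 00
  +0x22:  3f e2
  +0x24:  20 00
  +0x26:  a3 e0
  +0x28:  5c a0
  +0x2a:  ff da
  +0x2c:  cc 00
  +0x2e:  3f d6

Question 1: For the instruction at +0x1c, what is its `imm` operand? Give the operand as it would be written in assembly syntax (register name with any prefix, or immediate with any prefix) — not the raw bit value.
75

+0x1c: f6 4b ⇒ word 0xf64b (big)
  top 5b → 0x1e → cpi [RI]
  [10:8] rd=6 = $6
  [7:0] imm=75 = 75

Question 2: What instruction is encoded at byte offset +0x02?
off 0x02: read 7a 00 as big → 0x7a00
  opcode bits[15:11]=0xf: str/RR
  [10:8] rd=2 = $2
  [7:5] rs=0 = $0

str $2, $0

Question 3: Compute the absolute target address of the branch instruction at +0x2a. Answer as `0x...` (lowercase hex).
0x64fa

off 0x2a: read ff da as big → 0xffda
  opcode bits[15:11]=0x1f: jsr/J
  imm: (w>>0)&0x7ff=0x7da (s11→-38) → -38
  target = base 0x64f4 + off 0x2a + 2 + imm -38 = 0x64fa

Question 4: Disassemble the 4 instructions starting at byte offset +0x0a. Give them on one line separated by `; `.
off 0x0a: read ce 00 as big → 0xce00
  top 5b → 0x19 → neg [R]
  rd@[10:8]=0x6 ⇒ $6
off 0x0c: read a5 20 as big → 0xa520
  top 5b → 0x14 → shl [RR]
  rd@[10:8]=0x5 ⇒ $5
  rs@[7:5]=0x1 ⇒ $1
off 0x0e: read 1a 20 as big → 0x1a20
  top 5b → 0x3 → and [RR]
  rd@[10:8]=0x2 ⇒ $2
  rs@[7:5]=0x1 ⇒ $1
off 0x10: read 60 00 as big → 0x6000
  top 5b → 0xc → rts [N]

neg $6; shl $5, $1; and $2, $1; rts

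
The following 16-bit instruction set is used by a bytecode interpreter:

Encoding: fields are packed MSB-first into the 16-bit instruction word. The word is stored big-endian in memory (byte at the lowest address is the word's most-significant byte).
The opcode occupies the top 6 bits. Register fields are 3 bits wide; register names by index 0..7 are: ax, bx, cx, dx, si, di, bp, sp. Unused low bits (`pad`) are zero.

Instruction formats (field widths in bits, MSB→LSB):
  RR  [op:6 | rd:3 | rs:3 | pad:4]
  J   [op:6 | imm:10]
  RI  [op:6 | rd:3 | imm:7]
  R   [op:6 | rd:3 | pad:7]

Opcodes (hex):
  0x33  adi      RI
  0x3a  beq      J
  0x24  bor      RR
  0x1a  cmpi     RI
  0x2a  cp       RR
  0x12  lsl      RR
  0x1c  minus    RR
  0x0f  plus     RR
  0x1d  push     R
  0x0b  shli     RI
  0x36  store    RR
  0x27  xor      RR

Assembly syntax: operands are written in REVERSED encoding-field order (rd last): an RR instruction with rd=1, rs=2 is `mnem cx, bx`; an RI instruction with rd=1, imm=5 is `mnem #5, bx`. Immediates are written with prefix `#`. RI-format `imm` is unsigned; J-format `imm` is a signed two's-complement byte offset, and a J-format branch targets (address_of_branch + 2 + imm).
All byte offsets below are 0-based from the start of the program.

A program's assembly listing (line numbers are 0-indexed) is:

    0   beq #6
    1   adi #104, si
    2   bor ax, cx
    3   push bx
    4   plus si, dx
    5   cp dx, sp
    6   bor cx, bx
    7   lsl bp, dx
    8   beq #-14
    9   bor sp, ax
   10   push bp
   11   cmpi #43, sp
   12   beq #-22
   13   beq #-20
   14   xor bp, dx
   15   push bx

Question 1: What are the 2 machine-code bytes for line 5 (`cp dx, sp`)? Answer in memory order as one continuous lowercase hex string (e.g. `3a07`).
line 5 (cp): pack op=0x2a:6|rd=7:3|rs=3:3|pad=0:4 = 0xabb0; big→ ab b0

abb0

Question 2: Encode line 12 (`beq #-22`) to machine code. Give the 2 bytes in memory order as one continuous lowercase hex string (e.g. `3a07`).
ebea

12. beq fields op=0x3a:6|imm=-22:10 → word ebeah → eb ea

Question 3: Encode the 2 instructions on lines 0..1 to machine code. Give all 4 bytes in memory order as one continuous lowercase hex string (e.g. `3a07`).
0. beq fields op=0x3a:6|imm=6:10 → word e806h → e8 06
1. adi fields op=0x33:6|rd=4:3|imm=104:7 → word ce68h → ce 68

e806ce68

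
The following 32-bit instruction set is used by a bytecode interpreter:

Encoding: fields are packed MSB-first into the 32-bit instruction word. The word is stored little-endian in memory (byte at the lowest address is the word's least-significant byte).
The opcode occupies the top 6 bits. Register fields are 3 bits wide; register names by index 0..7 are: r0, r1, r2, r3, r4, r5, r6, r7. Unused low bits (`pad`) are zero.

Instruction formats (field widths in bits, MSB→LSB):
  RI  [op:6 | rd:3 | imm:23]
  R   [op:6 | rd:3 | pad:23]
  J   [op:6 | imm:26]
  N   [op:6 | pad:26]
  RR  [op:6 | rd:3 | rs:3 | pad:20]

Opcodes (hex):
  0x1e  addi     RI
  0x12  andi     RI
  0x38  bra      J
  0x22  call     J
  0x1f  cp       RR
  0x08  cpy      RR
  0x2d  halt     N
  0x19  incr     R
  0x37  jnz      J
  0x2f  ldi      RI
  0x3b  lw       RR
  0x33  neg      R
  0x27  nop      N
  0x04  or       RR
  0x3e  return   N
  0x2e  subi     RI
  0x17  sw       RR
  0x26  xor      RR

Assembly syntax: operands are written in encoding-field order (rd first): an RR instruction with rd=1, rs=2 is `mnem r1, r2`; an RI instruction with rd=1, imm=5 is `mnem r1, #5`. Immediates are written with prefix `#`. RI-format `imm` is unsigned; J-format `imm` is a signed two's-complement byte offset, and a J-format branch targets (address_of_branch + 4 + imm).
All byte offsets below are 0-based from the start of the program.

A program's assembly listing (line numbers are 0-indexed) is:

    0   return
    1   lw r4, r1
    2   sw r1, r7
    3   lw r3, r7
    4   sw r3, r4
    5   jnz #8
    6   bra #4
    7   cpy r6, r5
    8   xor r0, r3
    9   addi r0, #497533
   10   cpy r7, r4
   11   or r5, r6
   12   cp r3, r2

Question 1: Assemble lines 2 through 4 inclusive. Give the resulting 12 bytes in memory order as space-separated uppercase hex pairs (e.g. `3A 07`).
L2: sw op=0x17:6|rd=1:3|rs=7:3|pad=0:20 ⇒ 0x5cf00000 ⇒ little 00 00 f0 5c
L3: lw op=0x3b:6|rd=3:3|rs=7:3|pad=0:20 ⇒ 0xedf00000 ⇒ little 00 00 f0 ed
L4: sw op=0x17:6|rd=3:3|rs=4:3|pad=0:20 ⇒ 0x5dc00000 ⇒ little 00 00 c0 5d

00 00 F0 5C 00 00 F0 ED 00 00 C0 5D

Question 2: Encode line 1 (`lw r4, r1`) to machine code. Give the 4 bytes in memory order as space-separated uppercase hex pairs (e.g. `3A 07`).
line 1 (lw): pack op=0x3b:6|rd=4:3|rs=1:3|pad=0:20 = 0xee100000; little→ 00 00 10 ee

00 00 10 EE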